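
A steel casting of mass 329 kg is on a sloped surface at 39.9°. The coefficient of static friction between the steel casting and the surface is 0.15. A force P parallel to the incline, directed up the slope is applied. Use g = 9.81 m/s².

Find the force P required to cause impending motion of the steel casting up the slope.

At impending motion up the slope, friction acts down-slope at its limit: f = μ_s N.
P is parallel to the surface, so N = m g cos θ = 2480 N.
Along the incline: P = m g sin θ + μ_s N = 2070 + 0.15×2480 = 2440 N.

P ≈ 2440 N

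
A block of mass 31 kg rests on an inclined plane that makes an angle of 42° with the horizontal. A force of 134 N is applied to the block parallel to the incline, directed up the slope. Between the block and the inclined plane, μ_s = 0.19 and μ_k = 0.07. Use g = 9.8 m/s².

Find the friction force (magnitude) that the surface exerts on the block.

Normal force: N = m g cos θ = 31 × 9.8 × cos 42° = 225.8 N.
The friction needed for equilibrium is m g sin θ − P = 203.3 − 134 = 69.28 N, measured positive up-slope.
Maximum static friction available: μ_s N = 0.19 × 225.8 = 42.9 N.
Since |69.28| > 42.9 N, static friction cannot hold it; the block slides down the incline and kinetic friction applies: f = μ_k N = 0.07 × 225.8 = 15.8 N.

f ≈ 15.8 N (up the incline)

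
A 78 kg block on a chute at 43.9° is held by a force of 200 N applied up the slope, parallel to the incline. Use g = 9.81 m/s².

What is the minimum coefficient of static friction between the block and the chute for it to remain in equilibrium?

μ_s,min ≈ 0.6

N = m g cos θ = 551.4 N.
Friction must make up the shortfall along the incline: f = m g sin θ − P = 530.6 − 200 = 330.6 N.
At the threshold f = μ_s N, so μ_s,min = 330.6/551.4 = 0.6.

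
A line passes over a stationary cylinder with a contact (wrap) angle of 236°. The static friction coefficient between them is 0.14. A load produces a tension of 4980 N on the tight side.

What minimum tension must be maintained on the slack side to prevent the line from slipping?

Capstan equation at impending slip: T_tight/T_slack = e^{μβ}.
β = 236° = 4.119 rad; e^{μβ} = e^{0.14×4.119} = 1.78.
T_slack = T_tight / e^{μβ} = 4980 / 1.78 = 2800 N.

T_min ≈ 2800 N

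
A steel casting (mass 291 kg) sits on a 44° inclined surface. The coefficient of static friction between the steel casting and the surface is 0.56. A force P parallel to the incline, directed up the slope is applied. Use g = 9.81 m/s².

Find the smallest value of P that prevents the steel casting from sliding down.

The steel casting tends to slide down (tan θ > μ_s), so at the point of impending slip friction acts up-slope at its limit: f = μ_s N.
P is parallel to the surface, so N = m g cos θ = 2050 N.
Along the incline: P + μ_s N = m g sin θ, so P = 1980 − 0.56×2050 = 833 N.

P_min ≈ 833 N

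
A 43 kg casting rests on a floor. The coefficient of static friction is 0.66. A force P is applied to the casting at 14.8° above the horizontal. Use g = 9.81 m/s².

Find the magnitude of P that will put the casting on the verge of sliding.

N = m g − P sin α (the pull lifts the casting).
At impending slip, P cos α = μ_s N = μ_s (m g − P sin α).
Solving: P (cos α + μ_s sin α) = μ_s m g → P = 0.66×422/(cos 14.8° + 0.66 sin 14.8°) = 278/1.135 = 245 N.

P ≈ 245 N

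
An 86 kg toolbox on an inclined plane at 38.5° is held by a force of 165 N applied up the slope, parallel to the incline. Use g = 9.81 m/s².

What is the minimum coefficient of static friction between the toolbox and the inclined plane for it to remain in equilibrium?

N = m g cos θ = 660.3 N.
Friction must make up the shortfall along the incline: f = m g sin θ − P = 525.2 − 165 = 360.2 N.
At the threshold f = μ_s N, so μ_s,min = 360.2/660.3 = 0.546.

μ_s,min ≈ 0.546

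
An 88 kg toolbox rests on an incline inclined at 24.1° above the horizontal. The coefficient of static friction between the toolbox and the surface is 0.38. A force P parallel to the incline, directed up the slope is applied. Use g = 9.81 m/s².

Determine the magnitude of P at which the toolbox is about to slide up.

P ≈ 652 N

At impending motion up the slope, friction acts down-slope at its limit: f = μ_s N.
P is parallel to the surface, so N = m g cos θ = 788 N.
Along the incline: P = m g sin θ + μ_s N = 353 + 0.38×788 = 652 N.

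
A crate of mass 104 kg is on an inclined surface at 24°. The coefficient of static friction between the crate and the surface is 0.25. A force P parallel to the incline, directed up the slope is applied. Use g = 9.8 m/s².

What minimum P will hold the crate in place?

The crate tends to slide down (tan θ > μ_s), so at the point of impending slip friction acts up-slope at its limit: f = μ_s N.
P is parallel to the surface, so N = m g cos θ = 931 N.
Along the incline: P + μ_s N = m g sin θ, so P = 415 − 0.25×931 = 182 N.

P_min ≈ 182 N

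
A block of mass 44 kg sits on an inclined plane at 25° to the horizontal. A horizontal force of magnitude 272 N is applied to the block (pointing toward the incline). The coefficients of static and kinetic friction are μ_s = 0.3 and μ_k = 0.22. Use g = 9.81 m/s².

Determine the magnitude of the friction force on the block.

Resolve perpendicular to the incline: N = m g cos θ + P sin θ = 44×9.81×cos 25° + 272×sin 25° = 506.2 N.
Along the incline, the net driving force (taking up-slope positive) is P cos θ − m g sin θ = 246.5 − 182.4 = 64.1 N, so equilibrium requires friction f = -64.1 N (down-slope).
The limit of static friction is μ_s N = 151.8 N.
Since 64.1 N is within the 151.8 N limit, the block stays put and friction is exactly 64.1 N.

f ≈ 64.1 N (down the incline)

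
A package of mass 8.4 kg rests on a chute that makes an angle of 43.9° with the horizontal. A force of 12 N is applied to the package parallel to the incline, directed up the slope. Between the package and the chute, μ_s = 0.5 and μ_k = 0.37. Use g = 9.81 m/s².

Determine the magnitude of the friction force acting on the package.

Normal force: N = m g cos θ = 8.4 × 9.81 × cos 43.9° = 59.38 N.
Parallel to the incline, ΣF = 0 gives f = m g sin θ − P = 57.14 − 12 = 45.14 N (up-slope positive).
Maximum static friction available: μ_s N = 0.5 × 59.38 = 29.69 N.
|45.14| exceeds 29.69 N, so the package slips down-slope; friction is kinetic, f = μ_k N = 0.37×59.38 = 22 N.

f ≈ 22 N (up the incline)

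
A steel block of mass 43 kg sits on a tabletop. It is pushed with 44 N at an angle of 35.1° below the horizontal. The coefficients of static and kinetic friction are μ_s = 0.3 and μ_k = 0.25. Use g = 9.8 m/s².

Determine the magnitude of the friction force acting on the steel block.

f ≈ 36 N

N = m g + P sin α = 421.4 + 44×sin 35.1° = 446.7 N.
The horizontal driving force is P cos α = 36 N, so equilibrium needs friction f = 36 N.
μ_s N = 0.3 × 446.7 = 134 N.
Since 36 N does not exceed the limit, the steel block stays at rest and f = 36 N.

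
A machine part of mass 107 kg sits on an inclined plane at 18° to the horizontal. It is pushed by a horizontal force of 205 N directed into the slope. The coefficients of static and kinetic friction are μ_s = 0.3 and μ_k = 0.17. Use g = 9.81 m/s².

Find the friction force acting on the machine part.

Normal direction: N = m g cos θ + P sin θ = 1062 N.
Along the incline, the net driving force (taking up-slope positive) is P cos θ − m g sin θ = 195 − 324.4 = -129.4 N, so equilibrium requires friction f = 129.4 N (up-slope).
Maximum static friction: μ_s N = 0.3 × 1062 = 318.5 N.
|f_req| = 129.4 ≤ 318.5 N → the machine part is in equilibrium; friction equals the required value.

f ≈ 129 N (up the incline)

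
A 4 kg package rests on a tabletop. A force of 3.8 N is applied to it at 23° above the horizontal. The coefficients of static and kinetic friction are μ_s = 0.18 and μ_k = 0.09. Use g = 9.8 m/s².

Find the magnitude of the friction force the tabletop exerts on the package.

N = m g − P sin α = 39.2 − 3.8×sin 23° = 37.72 N.
The horizontal driving force is P cos α = 3.498 N, so equilibrium needs friction f = 3.498 N.
μ_s N = 0.18 × 37.72 = 6.789 N.
3.498 ≤ 6.789 N → static; friction equals the required 3.5 N.

f ≈ 3.5 N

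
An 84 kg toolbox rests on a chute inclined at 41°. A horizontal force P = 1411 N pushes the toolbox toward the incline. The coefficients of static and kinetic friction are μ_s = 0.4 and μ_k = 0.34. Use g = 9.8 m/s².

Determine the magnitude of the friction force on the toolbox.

Resolve perpendicular to the incline: N = m g cos θ + P sin θ = 84×9.8×cos 41° + 1411×sin 41° = 1547 N.
Along the incline, the net driving force (taking up-slope positive) is P cos θ − m g sin θ = 1065 − 540.1 = 524.8 N, so equilibrium requires friction f = -524.8 N (down-slope).
The limit of static friction is μ_s N = 618.8 N.
Since 524.8 N is within the 618.8 N limit, the toolbox stays put and friction is exactly 525 N.

f ≈ 525 N (down the incline)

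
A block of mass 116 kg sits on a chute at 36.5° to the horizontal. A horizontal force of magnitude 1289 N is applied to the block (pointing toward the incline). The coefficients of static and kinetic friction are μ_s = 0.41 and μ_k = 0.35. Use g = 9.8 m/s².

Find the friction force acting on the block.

Normal direction: N = m g cos θ + P sin θ = 1681 N.
Along the incline, the net driving force (taking up-slope positive) is P cos θ − m g sin θ = 1036 − 676.2 = 360 N, so equilibrium requires friction f = -360 N (down-slope).
The limit of static friction is μ_s N = 689 N.
Since 360 N is within the 689 N limit, the block stays put and friction is exactly 360 N.

f ≈ 360 N (down the incline)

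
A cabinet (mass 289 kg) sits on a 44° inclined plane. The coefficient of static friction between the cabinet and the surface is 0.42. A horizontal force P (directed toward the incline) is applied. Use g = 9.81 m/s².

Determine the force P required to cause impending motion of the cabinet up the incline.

At impending motion up the slope, friction acts down-slope at its limit: f = μ_s N.
Perpendicular to the incline: N = m g cos θ + P sin θ.
Along the incline: P cos θ = m g sin θ + μ_s N = m g sin θ + μ_s (m g cos θ + P sin θ).
Solving, P (cos θ − μ_s sin θ) = m g (sin θ + μ_s cos θ), so P = 289×9.81×(sin 44° + 0.42 cos 44°)/(cos 44° − 0.42 sin 44°) = 2840×0.9968/0.4276 = 6610 N.

P ≈ 6610 N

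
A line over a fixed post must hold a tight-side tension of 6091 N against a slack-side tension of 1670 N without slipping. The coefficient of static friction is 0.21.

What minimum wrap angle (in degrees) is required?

T₂/T₁ = e^{μβ} → β = ln(T₂/T₁)/μ.
β = ln(6091/1670)/0.21 = 1.294/0.21 = 6.162 rad.
In degrees: β = 6.162 × 180/π = 353°.

β_min ≈ 353°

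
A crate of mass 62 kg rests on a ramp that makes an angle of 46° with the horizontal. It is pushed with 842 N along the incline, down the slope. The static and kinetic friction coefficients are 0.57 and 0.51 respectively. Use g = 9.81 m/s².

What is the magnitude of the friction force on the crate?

f ≈ 215 N (up the incline)

Normal force: N = m g cos θ = 62 × 9.81 × cos 46° = 422.5 N.
Parallel to the incline, ΣF = 0 gives f = m g sin θ + P = 437.5 + 842 = 1280 N (up-slope positive).
The static-friction ceiling is μ_s N = 0.57 × 422.5 = 240.8 N.
Since |1280| > 240.8 N, static friction cannot hold it; the crate slides down the incline and kinetic friction applies: f = μ_k N = 0.51 × 422.5 = 215 N.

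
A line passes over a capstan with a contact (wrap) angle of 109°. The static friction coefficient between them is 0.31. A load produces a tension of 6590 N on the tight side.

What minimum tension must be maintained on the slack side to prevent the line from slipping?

Capstan equation at impending slip: T_tight/T_slack = e^{μβ}.
β = 109° = 1.902 rad; e^{μβ} = e^{0.31×1.902} = 1.804.
T_slack = T_tight / e^{μβ} = 6590 / 1.804 = 3650 N.

T_min ≈ 3650 N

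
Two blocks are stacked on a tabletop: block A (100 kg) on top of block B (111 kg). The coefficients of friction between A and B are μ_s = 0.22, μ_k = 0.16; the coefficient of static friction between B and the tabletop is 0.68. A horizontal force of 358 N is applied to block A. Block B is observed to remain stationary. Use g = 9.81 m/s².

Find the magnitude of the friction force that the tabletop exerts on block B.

Normal force at the A–B interface: N₁ = m_A g = 981 N.
So the A–B interface can sustain at most μ_s N₁ = 215.8 N of static friction.
P = 358 N exceeds that limit, so A slips over B and the interface friction becomes kinetic: f₁ = μ_k N₁ = 0.16×981 = 157 N.
By Newton's third law B feels 157 N forward from A. With B stationary, the floor's static friction on B balances it: f₂ = 157 N (well within μ_s(m_A+m_B)g = 1408 N).

f ≈ 157 N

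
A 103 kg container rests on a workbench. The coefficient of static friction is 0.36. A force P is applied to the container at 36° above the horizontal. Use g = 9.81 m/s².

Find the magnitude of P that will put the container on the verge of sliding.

P ≈ 356 N

N = m g − P sin α (the pull lifts the container).
At impending slip, P cos α = μ_s N = μ_s (m g − P sin α).
Solving: P (cos α + μ_s sin α) = μ_s m g → P = 0.36×1010/(cos 36° + 0.36 sin 36°) = 364/1.021 = 356 N.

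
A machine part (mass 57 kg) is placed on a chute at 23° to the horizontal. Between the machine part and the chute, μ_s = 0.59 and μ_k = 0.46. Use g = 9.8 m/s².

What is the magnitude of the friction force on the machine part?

Normal force: N = m g cos θ = 57 × 9.8 × cos 23° = 514.2 N.
Along the slope the weight component is m g sin θ = 218.3 N; friction must supply exactly this, acting up-slope.
Maximum static friction available: μ_s N = 0.59 × 514.2 = 303.4 N.
Since |218.3| ≤ 303.4 N, the machine part remains in static equilibrium and friction takes exactly the required value.

f ≈ 218 N (up the incline)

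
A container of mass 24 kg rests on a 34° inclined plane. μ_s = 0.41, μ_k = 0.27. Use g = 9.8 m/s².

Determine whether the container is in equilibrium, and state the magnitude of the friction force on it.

N = m g cos θ = 195 N.
Down-slope weight component: m g sin θ = 132 N.
μ_s N = 79.9 N.
132 > 79.9 N, so it slides; kinetic friction f = μ_k N = 0.27×195 = 52.6 N.

f ≈ 52.6 N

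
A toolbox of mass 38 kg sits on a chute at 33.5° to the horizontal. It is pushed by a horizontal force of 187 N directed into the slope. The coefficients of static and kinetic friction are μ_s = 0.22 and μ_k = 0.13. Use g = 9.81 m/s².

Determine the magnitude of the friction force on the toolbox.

The horizontal push has a component P sin θ into the surface, so N = m g cos θ + P sin θ = 310.9 + 103.2 = 414.1 N.
Parallel to the incline: P cos θ − m g sin θ = 155.9 − 205.8 = -49.81 N; the friction needed to balance this is 49.81 N acting up the slope.
The limit of static friction is μ_s N = 91.09 N.
Since 49.81 N is within the 91.09 N limit, the toolbox stays put and friction is exactly 49.8 N.

f ≈ 49.8 N (up the incline)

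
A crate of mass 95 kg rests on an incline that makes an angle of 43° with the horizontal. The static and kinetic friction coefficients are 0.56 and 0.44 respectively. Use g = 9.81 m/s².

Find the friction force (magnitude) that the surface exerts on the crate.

The normal reaction is N = m g cos θ = 681.6 N.
Along the slope the weight component is m g sin θ = 635.6 N; friction must supply exactly this, acting up-slope.
Maximum static friction available: μ_s N = 0.56 × 681.6 = 381.7 N.
|635.6| exceeds 381.7 N, so the crate slips down-slope; friction is kinetic, f = μ_k N = 0.44×681.6 = 300 N.

f ≈ 300 N (up the incline)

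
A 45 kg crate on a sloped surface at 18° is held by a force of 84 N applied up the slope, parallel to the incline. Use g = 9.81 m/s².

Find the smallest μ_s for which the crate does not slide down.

N = m g cos θ = 419.8 N.
Friction must make up the shortfall along the incline: f = m g sin θ − P = 136.4 − 84 = 52.42 N.
At the threshold f = μ_s N, so μ_s,min = 52.42/419.8 = 0.125.

μ_s,min ≈ 0.125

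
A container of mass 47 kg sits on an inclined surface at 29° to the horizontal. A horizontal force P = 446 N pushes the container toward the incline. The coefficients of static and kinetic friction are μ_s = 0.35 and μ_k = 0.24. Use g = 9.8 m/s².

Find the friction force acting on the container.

Resolve perpendicular to the incline: N = m g cos θ + P sin θ = 47×9.8×cos 29° + 446×sin 29° = 619.1 N.
Parallel to the incline: P cos θ − m g sin θ = 390.1 − 223.3 = 166.8 N; the friction needed to balance this is 166.8 N acting down the slope.
The limit of static friction is μ_s N = 216.7 N.
Since 166.8 N is within the 216.7 N limit, the container stays put and friction is exactly 167 N.

f ≈ 167 N (down the incline)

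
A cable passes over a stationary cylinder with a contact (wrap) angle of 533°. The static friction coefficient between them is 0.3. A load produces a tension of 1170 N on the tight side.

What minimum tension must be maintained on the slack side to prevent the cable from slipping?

Capstan equation at impending slip: T_tight/T_slack = e^{μβ}.
β = 533° = 9.303 rad; e^{μβ} = e^{0.3×9.303} = 16.29.
T_slack = T_tight / e^{μβ} = 1170 / 16.29 = 71.8 N.

T_min ≈ 71.8 N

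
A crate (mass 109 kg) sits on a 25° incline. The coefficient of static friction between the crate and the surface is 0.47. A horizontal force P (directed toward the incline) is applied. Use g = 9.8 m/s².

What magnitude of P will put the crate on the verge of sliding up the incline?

P ≈ 1280 N

At impending motion up the slope, friction acts down-slope at its limit: f = μ_s N.
Perpendicular to the incline: N = m g cos θ + P sin θ.
Along the incline: P cos θ = m g sin θ + μ_s N = m g sin θ + μ_s (m g cos θ + P sin θ).
Solving, P (cos θ − μ_s sin θ) = m g (sin θ + μ_s cos θ), so P = 109×9.8×(sin 25° + 0.47 cos 25°)/(cos 25° − 0.47 sin 25°) = 1070×0.8486/0.7077 = 1280 N.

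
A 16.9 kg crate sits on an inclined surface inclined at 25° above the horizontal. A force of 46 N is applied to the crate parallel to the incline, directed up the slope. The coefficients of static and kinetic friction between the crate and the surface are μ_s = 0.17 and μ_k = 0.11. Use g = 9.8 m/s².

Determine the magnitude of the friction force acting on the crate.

Perpendicular to the surface, N = m g cos θ = 16.9·9.8·cos 25° = 150.1 N.
For equilibrium along the incline the friction force must supply f = m g sin θ − P = 69.99 − 46 = 23.99 N (positive meaning up-slope).
Maximum static friction available: μ_s N = 0.17 × 150.1 = 25.52 N.
Since |23.99| ≤ 25.52 N, the crate remains in static equilibrium and friction takes exactly the required value.

f ≈ 24 N (up the incline)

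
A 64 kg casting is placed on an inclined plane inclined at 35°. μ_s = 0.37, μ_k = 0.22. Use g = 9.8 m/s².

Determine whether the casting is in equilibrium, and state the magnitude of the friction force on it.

f ≈ 113 N

N = m g cos θ = 514 N.
Down-slope weight component: m g sin θ = 360 N.
μ_s N = 190 N.
360 > 190 N, so it slides; kinetic friction f = μ_k N = 0.22×514 = 113 N.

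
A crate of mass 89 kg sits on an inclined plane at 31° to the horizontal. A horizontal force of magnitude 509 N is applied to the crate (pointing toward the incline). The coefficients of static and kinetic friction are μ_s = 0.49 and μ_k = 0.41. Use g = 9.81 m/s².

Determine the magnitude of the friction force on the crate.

f ≈ 13.4 N (up the incline)

The horizontal push has a component P sin θ into the surface, so N = m g cos θ + P sin θ = 748.4 + 262.2 = 1011 N.
Parallel to the incline: P cos θ − m g sin θ = 436.3 − 449.7 = -13.38 N; the friction needed to balance this is 13.38 N acting up the slope.
Maximum static friction: μ_s N = 0.49 × 1011 = 495.2 N.
|f_req| = 13.38 ≤ 495.2 N → the crate is in equilibrium; friction equals the required value.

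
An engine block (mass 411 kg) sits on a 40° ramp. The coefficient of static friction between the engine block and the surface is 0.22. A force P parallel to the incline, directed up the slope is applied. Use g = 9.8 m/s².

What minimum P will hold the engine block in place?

P_min ≈ 1910 N

The engine block tends to slide down (tan θ > μ_s), so at the point of impending slip friction acts up-slope at its limit: f = μ_s N.
P is parallel to the surface, so N = m g cos θ = 3090 N.
Along the incline: P + μ_s N = m g sin θ, so P = 2590 − 0.22×3090 = 1910 N.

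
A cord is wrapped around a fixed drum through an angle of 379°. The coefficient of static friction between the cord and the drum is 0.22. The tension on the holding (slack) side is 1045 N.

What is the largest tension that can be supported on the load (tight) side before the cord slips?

T_max ≈ 4480 N

At impending slip the capstan equation gives T₂/T₁ = e^{μβ} with β in radians.
β = 379° × π/180 = 6.615 rad.
e^{μβ} = e^{0.22×6.615} = 4.286.
T₂ = T₁ · e^{μβ} = 1045 × 4.286 = 4480 N.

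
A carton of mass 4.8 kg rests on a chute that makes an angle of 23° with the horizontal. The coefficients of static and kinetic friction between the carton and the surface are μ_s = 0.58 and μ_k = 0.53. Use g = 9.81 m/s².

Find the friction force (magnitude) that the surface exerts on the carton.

f ≈ 18.4 N (up the incline)

The normal reaction is N = m g cos θ = 43.34 N.
For equilibrium along the incline, friction must balance the weight component: f = m g sin θ = 18.4 N up the slope.
The static-friction ceiling is μ_s N = 0.58 × 43.34 = 25.14 N.
Since |18.4| ≤ 25.14 N, static friction is sufficient; f equals the required value, not μ_s N.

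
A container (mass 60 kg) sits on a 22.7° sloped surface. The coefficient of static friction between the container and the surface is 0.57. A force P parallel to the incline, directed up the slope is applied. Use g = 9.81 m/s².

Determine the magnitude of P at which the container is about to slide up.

P ≈ 537 N

At impending motion up the slope, friction acts down-slope at its limit: f = μ_s N.
P is parallel to the surface, so N = m g cos θ = 543 N.
Along the incline: P = m g sin θ + μ_s N = 227 + 0.57×543 = 537 N.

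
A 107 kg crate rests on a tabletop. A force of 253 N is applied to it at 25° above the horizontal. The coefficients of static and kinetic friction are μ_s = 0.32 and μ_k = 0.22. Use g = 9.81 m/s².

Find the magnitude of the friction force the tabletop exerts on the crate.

Vertical equilibrium gives N = m g − P sin α = 942.7 N.
The horizontal driving force is P cos α = 229.3 N, so equilibrium needs friction f = 229.3 N.
The static-friction limit is μ_s N = 301.7 N.
229.3 ≤ 301.7 N → static; friction equals the required 229 N.

f ≈ 229 N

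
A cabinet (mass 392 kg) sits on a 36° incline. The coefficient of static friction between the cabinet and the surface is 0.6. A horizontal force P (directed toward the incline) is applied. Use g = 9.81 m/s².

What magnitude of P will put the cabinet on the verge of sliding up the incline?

P ≈ 9040 N

At impending motion up the slope, friction acts down-slope at its limit: f = μ_s N.
Perpendicular to the incline: N = m g cos θ + P sin θ.
Along the incline: P cos θ = m g sin θ + μ_s N = m g sin θ + μ_s (m g cos θ + P sin θ).
Solving, P (cos θ − μ_s sin θ) = m g (sin θ + μ_s cos θ), so P = 392×9.81×(sin 36° + 0.6 cos 36°)/(cos 36° − 0.6 sin 36°) = 3850×1.073/0.4563 = 9040 N.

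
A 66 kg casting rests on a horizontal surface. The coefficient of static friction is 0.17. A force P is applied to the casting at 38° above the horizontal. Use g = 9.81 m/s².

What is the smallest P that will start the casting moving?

N = m g − P sin α (the pull lifts the casting).
At impending slip, P cos α = μ_s N = μ_s (m g − P sin α).
Solving: P (cos α + μ_s sin α) = μ_s m g → P = 0.17×647/(cos 38° + 0.17 sin 38°) = 110/0.8927 = 123 N.

P ≈ 123 N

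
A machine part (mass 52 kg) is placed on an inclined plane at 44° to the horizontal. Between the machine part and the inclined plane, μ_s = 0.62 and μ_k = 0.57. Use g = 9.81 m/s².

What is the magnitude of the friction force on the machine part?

f ≈ 209 N (up the incline)

Normal force: N = m g cos θ = 52 × 9.81 × cos 44° = 366.9 N.
Along the slope the weight component is m g sin θ = 354.4 N; friction must supply exactly this, acting up-slope.
The static-friction ceiling is μ_s N = 0.62 × 366.9 = 227.5 N.
|354.4| exceeds 227.5 N, so the machine part slips down-slope; friction is kinetic, f = μ_k N = 0.57×366.9 = 209 N.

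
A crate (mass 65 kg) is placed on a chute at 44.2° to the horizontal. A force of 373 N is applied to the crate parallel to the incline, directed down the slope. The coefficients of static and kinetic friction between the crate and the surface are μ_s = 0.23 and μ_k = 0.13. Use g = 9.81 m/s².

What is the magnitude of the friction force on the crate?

f ≈ 59.4 N (up the incline)

Normal force: N = m g cos θ = 65 × 9.81 × cos 44.2° = 457.1 N.
For equilibrium along the incline the friction force must supply f = m g sin θ + P = 444.5 + 373 = 817.5 N (positive meaning up-slope).
Maximum static friction available: μ_s N = 0.23 × 457.1 = 105.1 N.
Since |817.5| > 105.1 N, static friction cannot hold it; the crate slides down the incline and kinetic friction applies: f = μ_k N = 0.13 × 457.1 = 59.4 N.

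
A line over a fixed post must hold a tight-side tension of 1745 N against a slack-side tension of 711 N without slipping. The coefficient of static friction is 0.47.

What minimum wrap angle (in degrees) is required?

β_min ≈ 109°

T₂/T₁ = e^{μβ} → β = ln(T₂/T₁)/μ.
β = ln(1745/711)/0.47 = 0.8978/0.47 = 1.91 rad.
In degrees: β = 1.91 × 180/π = 109°.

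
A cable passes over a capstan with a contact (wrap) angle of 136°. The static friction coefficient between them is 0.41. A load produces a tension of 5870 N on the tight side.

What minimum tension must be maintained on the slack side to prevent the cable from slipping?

Capstan equation at impending slip: T_tight/T_slack = e^{μβ}.
β = 136° = 2.374 rad; e^{μβ} = e^{0.41×2.374} = 2.646.
T_slack = T_tight / e^{μβ} = 5870 / 2.646 = 2220 N.

T_min ≈ 2220 N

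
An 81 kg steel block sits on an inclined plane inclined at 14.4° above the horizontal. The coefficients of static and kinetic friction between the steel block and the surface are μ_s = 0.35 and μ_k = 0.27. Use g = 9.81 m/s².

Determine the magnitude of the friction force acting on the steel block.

f ≈ 198 N (up the incline)

Perpendicular to the surface, N = m g cos θ = 81·9.81·cos 14.4° = 769.6 N.
Along the slope the weight component is m g sin θ = 197.6 N; friction must supply exactly this, acting up-slope.
Static friction can supply at most μ_s N = 269.4 N.
Since |197.6| ≤ 269.4 N, the steel block remains in static equilibrium and friction takes exactly the required value.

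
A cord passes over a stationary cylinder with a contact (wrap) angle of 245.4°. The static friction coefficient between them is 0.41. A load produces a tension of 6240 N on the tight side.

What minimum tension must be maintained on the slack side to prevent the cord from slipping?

Capstan equation at impending slip: T_tight/T_slack = e^{μβ}.
β = 245.4° = 4.283 rad; e^{μβ} = e^{0.41×4.283} = 5.789.
T_slack = T_tight / e^{μβ} = 6240 / 5.789 = 1080 N.

T_min ≈ 1080 N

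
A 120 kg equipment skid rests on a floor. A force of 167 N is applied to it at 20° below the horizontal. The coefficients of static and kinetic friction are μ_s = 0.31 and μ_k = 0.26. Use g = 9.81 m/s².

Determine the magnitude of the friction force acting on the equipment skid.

N = m g + P sin α = 1177 + 167×sin 20° = 1234 N.
Horizontally, friction must balance P cos α = 156.9 N.
μ_s N = 0.31 × 1234 = 382.6 N.
156.9 ≤ 382.6 N → static; friction equals the required 157 N.

f ≈ 157 N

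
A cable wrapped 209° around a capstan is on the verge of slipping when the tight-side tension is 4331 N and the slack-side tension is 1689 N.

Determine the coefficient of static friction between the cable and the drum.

T₂/T₁ = e^{μβ} → μ = ln(T₂/T₁)/β.
β = 209° = 3.648 rad.
μ = ln(4331/1689)/3.648 = ln(2.564)/3.648 = 0.258.

μ ≈ 0.258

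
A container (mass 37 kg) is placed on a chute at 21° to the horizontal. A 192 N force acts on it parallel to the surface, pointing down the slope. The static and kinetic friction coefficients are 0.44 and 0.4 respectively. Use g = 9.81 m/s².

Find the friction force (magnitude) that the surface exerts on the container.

The normal reaction is N = m g cos θ = 338.9 N.
The friction needed for equilibrium is m g sin θ + P = 130.1 + 192 = 322.1 N, measured positive up-slope.
Maximum static friction available: μ_s N = 0.44 × 338.9 = 149.1 N.
|322.1| exceeds 149.1 N, so the container slips down-slope; friction is kinetic, f = μ_k N = 0.4×338.9 = 136 N.

f ≈ 136 N (up the incline)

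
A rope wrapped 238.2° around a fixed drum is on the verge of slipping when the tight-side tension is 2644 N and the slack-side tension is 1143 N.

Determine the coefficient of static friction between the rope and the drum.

μ ≈ 0.202

T₂/T₁ = e^{μβ} → μ = ln(T₂/T₁)/β.
β = 238.2° = 4.157 rad.
μ = ln(2644/1143)/4.157 = ln(2.313)/4.157 = 0.202.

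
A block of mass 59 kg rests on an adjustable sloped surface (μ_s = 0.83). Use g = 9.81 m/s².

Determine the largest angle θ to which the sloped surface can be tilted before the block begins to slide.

θ_max ≈ 39.7°

At the slip threshold, m g sin θ = μ_s · m g cos θ, so tan θ = μ_s.
θ_max = arctan(0.83) = 39.7°.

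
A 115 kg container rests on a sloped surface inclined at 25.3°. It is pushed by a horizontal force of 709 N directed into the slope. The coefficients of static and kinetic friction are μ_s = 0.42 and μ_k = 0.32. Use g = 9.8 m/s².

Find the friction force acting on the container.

The horizontal push has a component P sin θ into the surface, so N = m g cos θ + P sin θ = 1019 + 303 = 1322 N.
Parallel to the incline: P cos θ − m g sin θ = 641 − 481.6 = 159.4 N; the friction needed to balance this is 159.4 N acting down the slope.
Maximum static friction: μ_s N = 0.42 × 1322 = 555.2 N.
|f_req| = 159.4 ≤ 555.2 N → the container is in equilibrium; friction equals the required value.

f ≈ 159 N (down the incline)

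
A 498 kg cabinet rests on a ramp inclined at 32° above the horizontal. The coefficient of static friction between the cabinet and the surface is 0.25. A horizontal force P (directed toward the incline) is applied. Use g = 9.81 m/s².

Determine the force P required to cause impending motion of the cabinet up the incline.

At impending motion up the slope, friction acts down-slope at its limit: f = μ_s N.
Perpendicular to the incline: N = m g cos θ + P sin θ.
Along the incline: P cos θ = m g sin θ + μ_s N = m g sin θ + μ_s (m g cos θ + P sin θ).
Solving, P (cos θ − μ_s sin θ) = m g (sin θ + μ_s cos θ), so P = 498×9.81×(sin 32° + 0.25 cos 32°)/(cos 32° − 0.25 sin 32°) = 4890×0.7419/0.7156 = 5070 N.

P ≈ 5070 N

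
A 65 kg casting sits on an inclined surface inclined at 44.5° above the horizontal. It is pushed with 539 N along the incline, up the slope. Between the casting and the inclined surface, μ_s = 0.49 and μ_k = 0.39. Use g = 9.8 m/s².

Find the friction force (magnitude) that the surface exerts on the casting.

f ≈ 92.5 N (down the incline)

Normal force: N = m g cos θ = 65 × 9.8 × cos 44.5° = 454.3 N.
The friction needed for equilibrium is m g sin θ − P = 446.5 − 539 = -92.52 N, measured positive up-slope.
The static-friction ceiling is μ_s N = 0.49 × 454.3 = 222.6 N.
Since |-92.52| ≤ 222.6 N, the casting remains in static equilibrium and friction takes exactly the required value.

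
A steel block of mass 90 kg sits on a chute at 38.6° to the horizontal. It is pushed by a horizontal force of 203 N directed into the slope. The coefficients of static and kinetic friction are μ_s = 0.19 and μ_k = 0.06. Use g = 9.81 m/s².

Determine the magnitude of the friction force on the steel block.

Resolve perpendicular to the incline: N = m g cos θ + P sin θ = 90×9.81×cos 38.6° + 203×sin 38.6° = 816.7 N.
Along the incline, the net driving force (taking up-slope positive) is P cos θ − m g sin θ = 158.6 − 550.8 = -392.2 N, so equilibrium requires friction f = 392.2 N (up-slope).
The limit of static friction is μ_s N = 155.2 N.
|f_req| = 392.2 > 155.2 N → the steel block slides down the incline; f = μ_k N = 0.06 × 816.7 = 49 N.

f ≈ 49 N (up the incline)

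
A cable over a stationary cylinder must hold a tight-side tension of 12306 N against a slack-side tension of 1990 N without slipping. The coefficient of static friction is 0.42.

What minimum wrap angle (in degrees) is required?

T₂/T₁ = e^{μβ} → β = ln(T₂/T₁)/μ.
β = ln(12306/1990)/0.42 = 1.822/0.42 = 4.338 rad.
In degrees: β = 4.338 × 180/π = 249°.

β_min ≈ 249°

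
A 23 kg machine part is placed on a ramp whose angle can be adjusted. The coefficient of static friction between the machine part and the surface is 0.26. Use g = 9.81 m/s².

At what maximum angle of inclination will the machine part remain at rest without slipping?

θ_max ≈ 14.6°

At the slip threshold, m g sin θ = μ_s · m g cos θ, so tan θ = μ_s.
θ_max = arctan(0.26) = 14.6°.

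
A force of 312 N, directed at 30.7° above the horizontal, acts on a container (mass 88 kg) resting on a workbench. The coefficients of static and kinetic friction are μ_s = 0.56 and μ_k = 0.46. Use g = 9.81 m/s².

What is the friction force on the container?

N = m g − P sin α = 863.3 − 312×sin 30.7° = 704 N.
Horizontally, friction must balance P cos α = 268.3 N.
μ_s N = 0.56 × 704 = 394.2 N.
268.3 ≤ 394.2 N → static; friction equals the required 268 N.

f ≈ 268 N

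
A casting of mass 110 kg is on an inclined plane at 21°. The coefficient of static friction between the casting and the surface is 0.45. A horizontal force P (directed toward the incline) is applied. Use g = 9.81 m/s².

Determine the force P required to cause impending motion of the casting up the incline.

P ≈ 1090 N

At impending motion up the slope, friction acts down-slope at its limit: f = μ_s N.
Perpendicular to the incline: N = m g cos θ + P sin θ.
Along the incline: P cos θ = m g sin θ + μ_s N = m g sin θ + μ_s (m g cos θ + P sin θ).
Solving, P (cos θ − μ_s sin θ) = m g (sin θ + μ_s cos θ), so P = 110×9.81×(sin 21° + 0.45 cos 21°)/(cos 21° − 0.45 sin 21°) = 1080×0.7785/0.7723 = 1090 N.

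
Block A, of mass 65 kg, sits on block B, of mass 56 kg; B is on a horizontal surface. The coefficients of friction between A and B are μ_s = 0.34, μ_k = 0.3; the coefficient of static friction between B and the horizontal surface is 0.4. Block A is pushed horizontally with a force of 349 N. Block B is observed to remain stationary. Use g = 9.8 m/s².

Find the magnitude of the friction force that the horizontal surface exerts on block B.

Normal force at the A–B interface: N₁ = m_A g = 637 N.
So the A–B interface can sustain at most μ_s N₁ = 216.6 N of static friction.
P = 349 N exceeds that limit, so A slips over B and the interface friction becomes kinetic: f₁ = μ_k N₁ = 0.3×637 = 191 N.
B experiences an equal 191 N forward from A (third law). B is in equilibrium, so the floor supplies f₂ = 191 N of static friction (limit μ_s(m_A+m_B)g = 474.3 N, not exceeded).

f ≈ 191 N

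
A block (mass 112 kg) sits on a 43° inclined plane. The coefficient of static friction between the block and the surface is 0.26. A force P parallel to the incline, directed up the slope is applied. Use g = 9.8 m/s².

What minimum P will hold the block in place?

P_min ≈ 540 N

The block tends to slide down (tan θ > μ_s), so at the point of impending slip friction acts up-slope at its limit: f = μ_s N.
P is parallel to the surface, so N = m g cos θ = 803 N.
Along the incline: P + μ_s N = m g sin θ, so P = 749 − 0.26×803 = 540 N.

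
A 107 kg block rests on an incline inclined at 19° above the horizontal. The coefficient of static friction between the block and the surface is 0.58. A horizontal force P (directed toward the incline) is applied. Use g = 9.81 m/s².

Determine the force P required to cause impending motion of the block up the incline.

At impending motion up the slope, friction acts down-slope at its limit: f = μ_s N.
Perpendicular to the incline: N = m g cos θ + P sin θ.
Along the incline: P cos θ = m g sin θ + μ_s N = m g sin θ + μ_s (m g cos θ + P sin θ).
Solving, P (cos θ − μ_s sin θ) = m g (sin θ + μ_s cos θ), so P = 107×9.81×(sin 19° + 0.58 cos 19°)/(cos 19° − 0.58 sin 19°) = 1050×0.874/0.7567 = 1210 N.

P ≈ 1210 N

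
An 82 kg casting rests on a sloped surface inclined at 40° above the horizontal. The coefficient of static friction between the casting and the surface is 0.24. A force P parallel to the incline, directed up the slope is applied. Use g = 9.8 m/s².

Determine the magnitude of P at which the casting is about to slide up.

P ≈ 664 N

At impending motion up the slope, friction acts down-slope at its limit: f = μ_s N.
P is parallel to the surface, so N = m g cos θ = 616 N.
Along the incline: P = m g sin θ + μ_s N = 517 + 0.24×616 = 664 N.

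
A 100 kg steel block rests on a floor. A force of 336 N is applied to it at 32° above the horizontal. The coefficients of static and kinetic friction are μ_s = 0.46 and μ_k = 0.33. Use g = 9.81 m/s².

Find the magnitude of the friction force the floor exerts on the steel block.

The vertical component of P reduces the normal force: N = m g − P sin α = 981 − 178.1 = 802.9 N.
The horizontal driving force is P cos α = 284.9 N, so equilibrium needs friction f = 284.9 N.
μ_s N = 0.46 × 802.9 = 369.4 N.
Since 284.9 N does not exceed the limit, the steel block stays at rest and f = 285 N.

f ≈ 285 N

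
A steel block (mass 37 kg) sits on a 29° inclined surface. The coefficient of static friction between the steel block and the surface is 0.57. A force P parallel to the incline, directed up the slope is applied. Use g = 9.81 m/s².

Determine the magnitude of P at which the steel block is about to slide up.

At impending motion up the slope, friction acts down-slope at its limit: f = μ_s N.
P is parallel to the surface, so N = m g cos θ = 317 N.
Along the incline: P = m g sin θ + μ_s N = 176 + 0.57×317 = 357 N.

P ≈ 357 N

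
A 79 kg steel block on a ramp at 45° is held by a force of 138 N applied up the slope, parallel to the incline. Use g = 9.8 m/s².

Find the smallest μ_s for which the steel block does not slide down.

N = m g cos θ = 547.4 N.
Friction must make up the shortfall along the incline: f = m g sin θ − P = 547.4 − 138 = 409.4 N.
At the threshold f = μ_s N, so μ_s,min = 409.4/547.4 = 0.748.

μ_s,min ≈ 0.748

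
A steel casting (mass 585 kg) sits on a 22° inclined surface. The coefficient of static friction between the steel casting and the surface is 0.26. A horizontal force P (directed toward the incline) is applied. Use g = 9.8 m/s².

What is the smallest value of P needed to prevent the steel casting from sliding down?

The steel casting tends to slide down (tan θ > μ_s), so at the point of impending slip friction acts up-slope at its limit: f = μ_s N.
Perpendicular to the incline: N = m g cos θ + P sin θ.
Along the incline: P cos θ + μ_s N = m g sin θ, i.e. P cos θ + μ_s (m g cos θ + P sin θ) = m g sin θ.
Solving, P (cos θ + μ_s sin θ) = m g (sin θ − μ_s cos θ), so P = 5730×0.1335/1.025 = 747 N.

P_min ≈ 747 N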